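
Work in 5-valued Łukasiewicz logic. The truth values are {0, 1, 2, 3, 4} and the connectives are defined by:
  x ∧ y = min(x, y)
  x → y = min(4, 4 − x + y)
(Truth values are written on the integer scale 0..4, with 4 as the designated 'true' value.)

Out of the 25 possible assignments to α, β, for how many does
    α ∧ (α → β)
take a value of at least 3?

5

value 4: 1 assignment (counts)
value 3: 4 assignments (counts)
value 2: 7 assignments
value 1: 7 assignments
value 0: 6 assignments
So 5 of the 25 assignments meet the threshold.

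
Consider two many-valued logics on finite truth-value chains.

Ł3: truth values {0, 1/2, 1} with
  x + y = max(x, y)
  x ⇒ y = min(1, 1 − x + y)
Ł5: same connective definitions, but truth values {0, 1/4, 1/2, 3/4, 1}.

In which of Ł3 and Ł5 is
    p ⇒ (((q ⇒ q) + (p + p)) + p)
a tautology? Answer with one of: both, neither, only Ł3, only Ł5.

In Ł3: every assignment gives 1 — tautology.
In Ł5: every assignment gives 1 — tautology.

both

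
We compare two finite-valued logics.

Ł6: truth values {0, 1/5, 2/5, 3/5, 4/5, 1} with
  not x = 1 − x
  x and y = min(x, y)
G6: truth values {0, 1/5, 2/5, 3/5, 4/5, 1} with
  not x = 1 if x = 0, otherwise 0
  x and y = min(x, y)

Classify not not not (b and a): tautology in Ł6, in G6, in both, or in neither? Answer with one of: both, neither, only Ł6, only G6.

neither

In Ł6: at a = 1/5, b = 1/5 the value is 4/5 — not a tautology.
In G6: at a = 1/5, b = 1/5 the value is 0 — not a tautology.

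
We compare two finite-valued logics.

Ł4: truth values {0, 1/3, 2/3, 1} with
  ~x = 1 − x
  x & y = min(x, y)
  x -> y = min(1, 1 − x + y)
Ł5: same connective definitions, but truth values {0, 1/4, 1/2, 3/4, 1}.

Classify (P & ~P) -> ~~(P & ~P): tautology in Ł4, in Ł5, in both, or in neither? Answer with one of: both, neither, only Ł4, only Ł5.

both

In Ł4: every assignment gives 1 — tautology.
In Ł5: every assignment gives 1 — tautology.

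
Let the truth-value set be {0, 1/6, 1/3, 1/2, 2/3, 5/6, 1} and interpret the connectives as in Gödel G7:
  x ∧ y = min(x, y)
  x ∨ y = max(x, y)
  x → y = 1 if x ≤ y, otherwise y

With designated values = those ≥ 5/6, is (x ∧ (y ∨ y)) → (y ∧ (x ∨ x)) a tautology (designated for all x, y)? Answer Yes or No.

At x = 1/6, y = 1/6, for instance:
y ∨ y = 1/6 ∨ 1/6 = 1/6
x ∧ (y ∨ y) = 1/6 ∧ 1/6 = 1/6
x ∨ x = 1/6 ∨ 1/6 = 1/6
y ∧ (x ∨ x) = 1/6 ∧ 1/6 = 1/6
(x ∧ (y ∨ y)) → (y ∧ (x ∨ x)) = 1/6 → 1/6 = 1
and checking the remaining 48 assignments likewise gives ≥ 5/6 in every case.

Yes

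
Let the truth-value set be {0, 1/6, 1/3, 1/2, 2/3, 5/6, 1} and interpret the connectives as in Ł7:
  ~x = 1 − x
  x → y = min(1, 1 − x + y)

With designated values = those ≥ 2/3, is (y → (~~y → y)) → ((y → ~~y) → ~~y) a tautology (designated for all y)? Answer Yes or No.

Counterexample: take y = 0.
~y = ~0 = 1
~~y = ~1 = 0
~~y → y = 0 → 0 = 1
y → (~~y → y) = 0 → 1 = 1
~y = ~0 = 1
~~y = ~1 = 0
y → ~~y = 0 → 0 = 1
~y = ~0 = 1
~~y = ~1 = 0
(y → ~~y) → ~~y = 1 → 0 = 0
(y → (~~y → y)) → ((y → ~~y) → ~~y) = 1 → 0 = 0
This gives 0, which is below 2/3.

No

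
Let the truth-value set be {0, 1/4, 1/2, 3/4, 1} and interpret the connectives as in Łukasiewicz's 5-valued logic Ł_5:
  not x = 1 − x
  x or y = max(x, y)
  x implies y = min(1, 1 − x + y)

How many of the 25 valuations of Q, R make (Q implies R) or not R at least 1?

value 1: 19 assignments (counts)
value 3/4: 5 assignments
value 1/2: 1 assignment
So 19 of the 25 assignments meet the threshold.

19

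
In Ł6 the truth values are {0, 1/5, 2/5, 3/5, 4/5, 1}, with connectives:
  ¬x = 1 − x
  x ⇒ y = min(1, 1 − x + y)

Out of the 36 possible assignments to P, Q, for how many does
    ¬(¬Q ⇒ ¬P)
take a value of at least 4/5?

3

value 1: 1 assignment (counts)
value 4/5: 2 assignments (counts)
value 3/5: 3 assignments
value 2/5: 4 assignments
value 1/5: 5 assignments
value 0: 21 assignments
So 3 of the 36 assignments meet the threshold.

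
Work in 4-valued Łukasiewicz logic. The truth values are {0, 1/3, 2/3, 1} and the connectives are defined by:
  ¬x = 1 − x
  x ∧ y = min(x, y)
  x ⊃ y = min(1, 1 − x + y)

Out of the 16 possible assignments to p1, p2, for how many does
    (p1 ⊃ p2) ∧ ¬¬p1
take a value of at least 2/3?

p1 = 0, p2 = 0 ↦ 0  <
p1 = 0, p2 = 1/3 ↦ 0  <
p1 = 0, p2 = 2/3 ↦ 0  <
p1 = 0, p2 = 1 ↦ 0  <
p1 = 1/3, p2 = 0 ↦ 1/3  <
p1 = 1/3, p2 = 1/3 ↦ 1/3  <
p1 = 1/3, p2 = 2/3 ↦ 1/3  <
p1 = 1/3, p2 = 1 ↦ 1/3  <
p1 = 2/3, p2 = 0 ↦ 1/3  <
p1 = 2/3, p2 = 1/3 ↦ 2/3  ≥
p1 = 2/3, p2 = 2/3 ↦ 2/3  ≥
p1 = 2/3, p2 = 1 ↦ 2/3  ≥
p1 = 1, p2 = 0 ↦ 0  <
p1 = 1, p2 = 1/3 ↦ 1/3  <
p1 = 1, p2 = 2/3 ↦ 2/3  ≥
p1 = 1, p2 = 1 ↦ 1  ≥
So 5 of the 16 assignments meet the threshold.

5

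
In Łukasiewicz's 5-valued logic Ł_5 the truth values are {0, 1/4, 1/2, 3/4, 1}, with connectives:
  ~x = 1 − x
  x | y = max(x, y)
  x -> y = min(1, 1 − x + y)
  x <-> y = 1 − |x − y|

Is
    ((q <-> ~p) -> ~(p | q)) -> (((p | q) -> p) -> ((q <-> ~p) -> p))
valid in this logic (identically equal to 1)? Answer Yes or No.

No

Counterexample: take p = 1/4, q = 1/4.
~p = ~1/4 = 3/4
q <-> ~p = 1/4 <-> 3/4 = 1/2
p | q = 1/4 | 1/4 = 1/4
~(p | q) = ~1/4 = 3/4
(q <-> ~p) -> ~(p | q) = 1/2 -> 3/4 = 1
p | q = 1/4 | 1/4 = 1/4
(p | q) -> p = 1/4 -> 1/4 = 1
~p = ~1/4 = 3/4
q <-> ~p = 1/4 <-> 3/4 = 1/2
(q <-> ~p) -> p = 1/2 -> 1/4 = 3/4
((p | q) -> p) -> ((q <-> ~p) -> p) = 1 -> 3/4 = 3/4
((q <-> ~p) -> ~(p | q)) -> (((p | q) -> p) -> ((q <-> ~p) -> p)) = 1 -> 3/4 = 3/4
This gives 3/4 ≠ 1.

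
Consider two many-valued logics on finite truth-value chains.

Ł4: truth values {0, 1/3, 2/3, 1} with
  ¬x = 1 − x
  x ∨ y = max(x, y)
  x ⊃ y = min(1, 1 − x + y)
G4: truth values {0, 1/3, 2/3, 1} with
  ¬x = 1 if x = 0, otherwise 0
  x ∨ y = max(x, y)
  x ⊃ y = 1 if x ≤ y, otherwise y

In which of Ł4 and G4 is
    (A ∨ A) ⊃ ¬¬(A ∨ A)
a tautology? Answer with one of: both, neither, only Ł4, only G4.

In Ł4: every assignment gives 1 — tautology.
In G4: every assignment gives 1 — tautology.

both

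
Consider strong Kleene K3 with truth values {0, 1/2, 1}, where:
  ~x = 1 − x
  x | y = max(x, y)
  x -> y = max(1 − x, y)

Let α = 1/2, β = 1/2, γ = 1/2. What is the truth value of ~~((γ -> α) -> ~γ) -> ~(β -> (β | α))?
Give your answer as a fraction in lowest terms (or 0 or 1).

γ -> α = 1/2 -> 1/2 = 1/2
~γ = ~1/2 = 1/2
(γ -> α) -> ~γ = 1/2 -> 1/2 = 1/2
~((γ -> α) -> ~γ) = ~1/2 = 1/2
~~((γ -> α) -> ~γ) = ~1/2 = 1/2
β | α = 1/2 | 1/2 = 1/2
β -> (β | α) = 1/2 -> 1/2 = 1/2
~(β -> (β | α)) = ~1/2 = 1/2
~~((γ -> α) -> ~γ) -> ~(β -> (β | α)) = 1/2 -> 1/2 = 1/2

1/2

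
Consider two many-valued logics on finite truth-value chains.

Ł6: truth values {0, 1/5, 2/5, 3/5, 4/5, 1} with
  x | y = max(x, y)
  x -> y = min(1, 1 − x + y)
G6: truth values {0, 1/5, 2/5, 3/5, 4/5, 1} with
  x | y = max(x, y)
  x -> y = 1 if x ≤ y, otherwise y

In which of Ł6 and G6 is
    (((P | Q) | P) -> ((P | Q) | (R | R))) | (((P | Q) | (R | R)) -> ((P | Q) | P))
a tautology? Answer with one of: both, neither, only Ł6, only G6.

In Ł6: every assignment gives 1 — tautology.
In G6: every assignment gives 1 — tautology.

both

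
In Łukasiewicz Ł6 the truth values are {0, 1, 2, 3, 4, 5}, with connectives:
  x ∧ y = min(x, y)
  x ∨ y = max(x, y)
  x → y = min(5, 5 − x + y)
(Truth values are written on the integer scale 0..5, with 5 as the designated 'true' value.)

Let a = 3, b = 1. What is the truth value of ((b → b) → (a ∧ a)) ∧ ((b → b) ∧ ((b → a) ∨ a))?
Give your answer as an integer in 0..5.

3

b → b = 1 → 1 = 5
a ∧ a = 3 ∧ 3 = 3
(b → b) → (a ∧ a) = 5 → 3 = 3
b → b = 1 → 1 = 5
b → a = 1 → 3 = 5
(b → a) ∨ a = 5 ∨ 3 = 5
(b → b) ∧ ((b → a) ∨ a) = 5 ∧ 5 = 5
((b → b) → (a ∧ a)) ∧ ((b → b) ∧ ((b → a) ∨ a)) = 3 ∧ 5 = 3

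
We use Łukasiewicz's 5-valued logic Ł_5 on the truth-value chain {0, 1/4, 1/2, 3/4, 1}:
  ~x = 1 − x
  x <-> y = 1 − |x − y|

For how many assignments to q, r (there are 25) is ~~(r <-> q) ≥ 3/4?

value 1: 5 assignments (counts)
value 3/4: 8 assignments (counts)
value 1/2: 6 assignments
value 1/4: 4 assignments
value 0: 2 assignments
So 13 of the 25 assignments meet the threshold.

13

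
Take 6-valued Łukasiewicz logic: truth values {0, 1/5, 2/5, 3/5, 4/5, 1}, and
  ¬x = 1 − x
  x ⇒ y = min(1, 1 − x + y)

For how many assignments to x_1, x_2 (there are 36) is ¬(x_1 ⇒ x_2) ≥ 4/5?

3

value 1: 1 assignment (counts)
value 4/5: 2 assignments (counts)
value 3/5: 3 assignments
value 2/5: 4 assignments
value 1/5: 5 assignments
value 0: 21 assignments
So 3 of the 36 assignments meet the threshold.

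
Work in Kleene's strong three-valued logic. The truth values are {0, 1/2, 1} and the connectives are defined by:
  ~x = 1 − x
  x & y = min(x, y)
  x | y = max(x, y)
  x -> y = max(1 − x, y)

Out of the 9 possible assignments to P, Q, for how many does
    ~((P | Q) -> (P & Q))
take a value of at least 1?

2

P = 0, Q = 0 ↦ 0  <
P = 0, Q = 1/2 ↦ 1/2  <
P = 0, Q = 1 ↦ 1  ≥
P = 1/2, Q = 0 ↦ 1/2  <
P = 1/2, Q = 1/2 ↦ 1/2  <
P = 1/2, Q = 1 ↦ 1/2  <
P = 1, Q = 0 ↦ 1  ≥
P = 1, Q = 1/2 ↦ 1/2  <
P = 1, Q = 1 ↦ 0  <
So 2 of the 9 assignments meet the threshold.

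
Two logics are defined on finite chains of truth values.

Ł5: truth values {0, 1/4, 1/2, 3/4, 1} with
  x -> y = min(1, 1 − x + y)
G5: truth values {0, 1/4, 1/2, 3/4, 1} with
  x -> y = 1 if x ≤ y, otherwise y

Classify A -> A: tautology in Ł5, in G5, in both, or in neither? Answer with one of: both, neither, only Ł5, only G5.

In Ł5: every assignment gives 1 — tautology.
In G5: every assignment gives 1 — tautology.

both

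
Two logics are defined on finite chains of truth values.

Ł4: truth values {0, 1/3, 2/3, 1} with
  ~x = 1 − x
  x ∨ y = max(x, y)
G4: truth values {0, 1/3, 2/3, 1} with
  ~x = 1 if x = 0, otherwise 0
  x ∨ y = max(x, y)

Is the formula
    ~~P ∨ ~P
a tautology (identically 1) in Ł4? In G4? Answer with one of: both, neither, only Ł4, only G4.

In Ł4: at P = 1/3 the value is 2/3 — not a tautology.
In G4: every assignment gives 1 — tautology.

only G4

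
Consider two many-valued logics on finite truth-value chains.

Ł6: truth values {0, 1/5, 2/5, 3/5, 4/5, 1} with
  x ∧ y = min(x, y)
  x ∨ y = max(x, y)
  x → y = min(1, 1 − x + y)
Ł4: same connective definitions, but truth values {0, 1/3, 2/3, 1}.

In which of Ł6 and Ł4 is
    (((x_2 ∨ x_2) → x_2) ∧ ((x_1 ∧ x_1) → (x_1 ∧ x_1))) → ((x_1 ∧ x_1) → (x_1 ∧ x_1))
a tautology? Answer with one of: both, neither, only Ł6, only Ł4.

In Ł6: every assignment gives 1 — tautology.
In Ł4: every assignment gives 1 — tautology.

both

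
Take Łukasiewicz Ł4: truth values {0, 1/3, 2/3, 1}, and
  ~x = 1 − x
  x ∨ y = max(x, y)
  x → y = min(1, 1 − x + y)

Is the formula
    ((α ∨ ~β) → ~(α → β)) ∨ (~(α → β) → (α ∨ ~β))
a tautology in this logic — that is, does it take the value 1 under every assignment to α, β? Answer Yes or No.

α = 0, β = 0 ↦ 1
α = 0, β = 1/3 ↦ 1
α = 0, β = 2/3 ↦ 1
α = 0, β = 1 ↦ 1
α = 1/3, β = 0 ↦ 1
α = 1/3, β = 1/3 ↦ 1
α = 1/3, β = 2/3 ↦ 1
α = 1/3, β = 1 ↦ 1
α = 2/3, β = 0 ↦ 1
α = 2/3, β = 1/3 ↦ 1
α = 2/3, β = 2/3 ↦ 1
α = 2/3, β = 1 ↦ 1
α = 1, β = 0 ↦ 1
α = 1, β = 1/3 ↦ 1
α = 1, β = 2/3 ↦ 1
α = 1, β = 1 ↦ 1
Every assignment gives a value ≥ 1.

Yes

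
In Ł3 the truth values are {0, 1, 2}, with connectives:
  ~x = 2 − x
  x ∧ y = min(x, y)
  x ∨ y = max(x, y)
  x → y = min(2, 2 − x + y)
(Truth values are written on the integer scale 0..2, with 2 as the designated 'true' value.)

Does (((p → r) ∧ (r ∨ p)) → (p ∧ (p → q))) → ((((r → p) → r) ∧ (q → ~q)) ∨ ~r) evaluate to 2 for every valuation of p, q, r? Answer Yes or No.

Counterexample: take p = 1, q = 0, r = 1.
p → r = 1 → 1 = 2
r ∨ p = 1 ∨ 1 = 1
(p → r) ∧ (r ∨ p) = 2 ∧ 1 = 1
p → q = 1 → 0 = 1
p ∧ (p → q) = 1 ∧ 1 = 1
((p → r) ∧ (r ∨ p)) → (p ∧ (p → q)) = 1 → 1 = 2
r → p = 1 → 1 = 2
(r → p) → r = 2 → 1 = 1
~q = ~0 = 2
q → ~q = 0 → 2 = 2
((r → p) → r) ∧ (q → ~q) = 1 ∧ 2 = 1
~r = ~1 = 1
(((r → p) → r) ∧ (q → ~q)) ∨ ~r = 1 ∨ 1 = 1
(((p → r) ∧ (r ∨ p)) → (p ∧ (p → q))) → ((((r → p) → r) ∧ (q → ~q)) ∨ ~r) = 2 → 1 = 1
This gives 1 ≠ 2.

No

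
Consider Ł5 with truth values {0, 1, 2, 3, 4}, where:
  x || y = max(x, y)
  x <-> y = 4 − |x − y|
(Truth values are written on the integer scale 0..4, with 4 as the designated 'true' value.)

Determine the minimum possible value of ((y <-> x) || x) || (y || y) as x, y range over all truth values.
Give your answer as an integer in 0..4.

2

Take x = 0, y = 2:
y <-> x = 2 <-> 0 = 2
(y <-> x) || x = 2 || 0 = 2
y || y = 2 || 2 = 2
((y <-> x) || x) || (y || y) = 2 || 2 = 2
No assignment yields a value below 2, so this is the minimum.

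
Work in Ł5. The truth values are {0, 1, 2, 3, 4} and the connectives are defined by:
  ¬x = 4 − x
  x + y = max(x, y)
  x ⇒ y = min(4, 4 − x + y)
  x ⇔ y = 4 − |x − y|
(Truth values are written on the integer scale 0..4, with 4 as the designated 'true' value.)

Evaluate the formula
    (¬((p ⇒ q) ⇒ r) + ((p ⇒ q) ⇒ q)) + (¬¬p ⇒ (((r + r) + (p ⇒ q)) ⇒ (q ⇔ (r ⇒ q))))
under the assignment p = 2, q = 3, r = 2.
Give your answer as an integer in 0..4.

4

p ⇒ q = 2 ⇒ 3 = 4
(p ⇒ q) ⇒ r = 4 ⇒ 2 = 2
¬((p ⇒ q) ⇒ r) = ¬2 = 2
p ⇒ q = 2 ⇒ 3 = 4
(p ⇒ q) ⇒ q = 4 ⇒ 3 = 3
¬((p ⇒ q) ⇒ r) + ((p ⇒ q) ⇒ q) = 2 + 3 = 3
¬p = ¬2 = 2
¬¬p = ¬2 = 2
r + r = 2 + 2 = 2
p ⇒ q = 2 ⇒ 3 = 4
(r + r) + (p ⇒ q) = 2 + 4 = 4
r ⇒ q = 2 ⇒ 3 = 4
q ⇔ (r ⇒ q) = 3 ⇔ 4 = 3
((r + r) + (p ⇒ q)) ⇒ (q ⇔ (r ⇒ q)) = 4 ⇒ 3 = 3
¬¬p ⇒ (((r + r) + (p ⇒ q)) ⇒ (q ⇔ (r ⇒ q))) = 2 ⇒ 3 = 4
(¬((p ⇒ q) ⇒ r) + ((p ⇒ q) ⇒ q)) + (¬¬p ⇒ (((r + r) + (p ⇒ q)) ⇒ (q ⇔ (r ⇒ q)))) = 3 + 4 = 4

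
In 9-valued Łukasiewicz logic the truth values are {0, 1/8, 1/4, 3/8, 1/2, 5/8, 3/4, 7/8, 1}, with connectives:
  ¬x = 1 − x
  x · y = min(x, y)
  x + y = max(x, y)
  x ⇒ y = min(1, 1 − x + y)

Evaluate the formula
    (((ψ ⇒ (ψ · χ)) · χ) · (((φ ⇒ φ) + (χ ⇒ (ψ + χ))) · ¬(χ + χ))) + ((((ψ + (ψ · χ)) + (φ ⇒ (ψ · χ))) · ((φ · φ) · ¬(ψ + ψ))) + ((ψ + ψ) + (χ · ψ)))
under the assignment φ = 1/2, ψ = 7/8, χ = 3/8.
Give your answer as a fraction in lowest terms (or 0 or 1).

ψ · χ = 7/8 · 3/8 = 3/8
ψ ⇒ (ψ · χ) = 7/8 ⇒ 3/8 = 1/2
(ψ ⇒ (ψ · χ)) · χ = 1/2 · 3/8 = 3/8
φ ⇒ φ = 1/2 ⇒ 1/2 = 1
ψ + χ = 7/8 + 3/8 = 7/8
χ ⇒ (ψ + χ) = 3/8 ⇒ 7/8 = 1
(φ ⇒ φ) + (χ ⇒ (ψ + χ)) = 1 + 1 = 1
χ + χ = 3/8 + 3/8 = 3/8
¬(χ + χ) = ¬3/8 = 5/8
((φ ⇒ φ) + (χ ⇒ (ψ + χ))) · ¬(χ + χ) = 1 · 5/8 = 5/8
((ψ ⇒ (ψ · χ)) · χ) · (((φ ⇒ φ) + (χ ⇒ (ψ + χ))) · ¬(χ + χ)) = 3/8 · 5/8 = 3/8
ψ · χ = 7/8 · 3/8 = 3/8
ψ + (ψ · χ) = 7/8 + 3/8 = 7/8
ψ · χ = 7/8 · 3/8 = 3/8
φ ⇒ (ψ · χ) = 1/2 ⇒ 3/8 = 7/8
(ψ + (ψ · χ)) + (φ ⇒ (ψ · χ)) = 7/8 + 7/8 = 7/8
φ · φ = 1/2 · 1/2 = 1/2
ψ + ψ = 7/8 + 7/8 = 7/8
¬(ψ + ψ) = ¬7/8 = 1/8
(φ · φ) · ¬(ψ + ψ) = 1/2 · 1/8 = 1/8
((ψ + (ψ · χ)) + (φ ⇒ (ψ · χ))) · ((φ · φ) · ¬(ψ + ψ)) = 7/8 · 1/8 = 1/8
ψ + ψ = 7/8 + 7/8 = 7/8
χ · ψ = 3/8 · 7/8 = 3/8
(ψ + ψ) + (χ · ψ) = 7/8 + 3/8 = 7/8
(((ψ + (ψ · χ)) + (φ ⇒ (ψ · χ))) · ((φ · φ) · ¬(ψ + ψ))) + ((ψ + ψ) + (χ · ψ)) = 1/8 + 7/8 = 7/8
(((ψ ⇒ (ψ · χ)) · χ) · (((φ ⇒ φ) + (χ ⇒ (ψ + χ))) · ¬(χ + χ))) + ((((ψ + (ψ · χ)) + (φ ⇒ (ψ · χ))) · ((φ · φ) · ¬(ψ + ψ))) + ((ψ + ψ) + (χ · ψ))) = 3/8 + 7/8 = 7/8

7/8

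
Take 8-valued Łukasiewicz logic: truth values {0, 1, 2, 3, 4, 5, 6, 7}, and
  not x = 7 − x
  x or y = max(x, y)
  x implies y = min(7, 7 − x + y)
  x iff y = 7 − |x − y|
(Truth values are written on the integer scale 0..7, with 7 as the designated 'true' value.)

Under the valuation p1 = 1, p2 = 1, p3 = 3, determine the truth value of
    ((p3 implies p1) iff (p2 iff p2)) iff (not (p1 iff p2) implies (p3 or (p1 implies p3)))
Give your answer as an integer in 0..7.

5

p3 implies p1 = 3 implies 1 = 5
p2 iff p2 = 1 iff 1 = 7
(p3 implies p1) iff (p2 iff p2) = 5 iff 7 = 5
p1 iff p2 = 1 iff 1 = 7
not (p1 iff p2) = not 7 = 0
p1 implies p3 = 1 implies 3 = 7
p3 or (p1 implies p3) = 3 or 7 = 7
not (p1 iff p2) implies (p3 or (p1 implies p3)) = 0 implies 7 = 7
((p3 implies p1) iff (p2 iff p2)) iff (not (p1 iff p2) implies (p3 or (p1 implies p3))) = 5 iff 7 = 5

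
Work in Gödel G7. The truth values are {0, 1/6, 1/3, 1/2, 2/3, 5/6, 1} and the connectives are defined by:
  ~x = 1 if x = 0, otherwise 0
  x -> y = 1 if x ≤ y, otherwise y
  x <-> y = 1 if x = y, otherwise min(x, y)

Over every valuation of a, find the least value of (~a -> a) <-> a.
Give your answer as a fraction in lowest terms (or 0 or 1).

Take a = 1/6:
~a = ~1/6 = 0
~a -> a = 0 -> 1/6 = 1
(~a -> a) <-> a = 1 <-> 1/6 = 1/6
No assignment yields a value below 1/6, so this is the minimum.

1/6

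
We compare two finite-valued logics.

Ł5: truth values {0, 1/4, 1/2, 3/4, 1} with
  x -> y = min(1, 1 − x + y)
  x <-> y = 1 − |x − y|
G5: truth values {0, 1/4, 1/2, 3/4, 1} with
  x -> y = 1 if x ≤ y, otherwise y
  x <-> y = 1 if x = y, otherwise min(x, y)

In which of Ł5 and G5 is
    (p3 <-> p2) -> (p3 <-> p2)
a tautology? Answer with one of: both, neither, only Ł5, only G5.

both

In Ł5: every assignment gives 1 — tautology.
In G5: every assignment gives 1 — tautology.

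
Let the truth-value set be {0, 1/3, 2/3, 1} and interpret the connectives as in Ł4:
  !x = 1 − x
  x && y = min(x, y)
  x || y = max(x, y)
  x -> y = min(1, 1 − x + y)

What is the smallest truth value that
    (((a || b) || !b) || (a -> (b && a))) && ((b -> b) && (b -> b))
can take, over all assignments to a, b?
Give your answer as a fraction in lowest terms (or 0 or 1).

2/3

Take a = 2/3, b = 1/3:
a || b = 2/3 || 1/3 = 2/3
!b = !1/3 = 2/3
(a || b) || !b = 2/3 || 2/3 = 2/3
b && a = 1/3 && 2/3 = 1/3
a -> (b && a) = 2/3 -> 1/3 = 2/3
((a || b) || !b) || (a -> (b && a)) = 2/3 || 2/3 = 2/3
b -> b = 1/3 -> 1/3 = 1
b -> b = 1/3 -> 1/3 = 1
(b -> b) && (b -> b) = 1 && 1 = 1
(((a || b) || !b) || (a -> (b && a))) && ((b -> b) && (b -> b)) = 2/3 && 1 = 2/3
No assignment yields a value below 2/3, so this is the minimum.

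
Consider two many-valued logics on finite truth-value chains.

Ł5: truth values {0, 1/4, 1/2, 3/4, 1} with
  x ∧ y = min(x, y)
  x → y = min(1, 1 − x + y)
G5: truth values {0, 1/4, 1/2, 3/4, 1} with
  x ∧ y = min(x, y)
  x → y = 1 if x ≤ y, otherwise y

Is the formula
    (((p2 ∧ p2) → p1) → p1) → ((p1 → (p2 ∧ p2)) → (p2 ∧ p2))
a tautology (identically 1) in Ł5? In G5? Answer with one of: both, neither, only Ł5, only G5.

only Ł5

In Ł5: every assignment gives 1 — tautology.
In G5: at p1 = 0, p2 = 1/4 the value is 1/4 — not a tautology.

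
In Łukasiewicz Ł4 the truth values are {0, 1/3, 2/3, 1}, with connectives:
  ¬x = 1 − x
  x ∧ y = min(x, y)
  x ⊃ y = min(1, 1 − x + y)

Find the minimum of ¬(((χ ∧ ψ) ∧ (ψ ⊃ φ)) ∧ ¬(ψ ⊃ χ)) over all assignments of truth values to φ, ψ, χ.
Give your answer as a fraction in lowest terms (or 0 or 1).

2/3

Take φ = 0, ψ = 2/3, χ = 1/3:
χ ∧ ψ = 1/3 ∧ 2/3 = 1/3
ψ ⊃ φ = 2/3 ⊃ 0 = 1/3
(χ ∧ ψ) ∧ (ψ ⊃ φ) = 1/3 ∧ 1/3 = 1/3
ψ ⊃ χ = 2/3 ⊃ 1/3 = 2/3
¬(ψ ⊃ χ) = ¬2/3 = 1/3
((χ ∧ ψ) ∧ (ψ ⊃ φ)) ∧ ¬(ψ ⊃ χ) = 1/3 ∧ 1/3 = 1/3
¬(((χ ∧ ψ) ∧ (ψ ⊃ φ)) ∧ ¬(ψ ⊃ χ)) = ¬1/3 = 2/3
No assignment yields a value below 2/3, so this is the minimum.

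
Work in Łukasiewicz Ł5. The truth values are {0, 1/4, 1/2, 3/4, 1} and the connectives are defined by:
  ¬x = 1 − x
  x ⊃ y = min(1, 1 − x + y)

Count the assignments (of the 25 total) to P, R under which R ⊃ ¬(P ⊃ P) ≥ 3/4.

value 1: 5 assignments (counts)
value 3/4: 5 assignments (counts)
value 1/2: 5 assignments
value 1/4: 5 assignments
value 0: 5 assignments
So 10 of the 25 assignments meet the threshold.

10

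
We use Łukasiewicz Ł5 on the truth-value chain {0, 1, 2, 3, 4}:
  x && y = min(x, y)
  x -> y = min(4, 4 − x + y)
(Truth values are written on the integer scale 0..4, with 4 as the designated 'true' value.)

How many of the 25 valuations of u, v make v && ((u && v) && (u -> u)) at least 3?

value 4: 1 assignment (counts)
value 3: 3 assignments (counts)
value 2: 5 assignments
value 1: 7 assignments
value 0: 9 assignments
So 4 of the 25 assignments meet the threshold.

4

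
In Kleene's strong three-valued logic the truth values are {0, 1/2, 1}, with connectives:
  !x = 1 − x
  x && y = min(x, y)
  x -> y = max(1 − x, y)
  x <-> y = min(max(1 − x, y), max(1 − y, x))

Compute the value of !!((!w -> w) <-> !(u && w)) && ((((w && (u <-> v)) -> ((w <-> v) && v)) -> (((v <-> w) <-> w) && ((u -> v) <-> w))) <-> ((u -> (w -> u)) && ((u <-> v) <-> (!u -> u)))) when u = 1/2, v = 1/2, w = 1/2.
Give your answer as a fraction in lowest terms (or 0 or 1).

!w = !1/2 = 1/2
!w -> w = 1/2 -> 1/2 = 1/2
u && w = 1/2 && 1/2 = 1/2
!(u && w) = !1/2 = 1/2
(!w -> w) <-> !(u && w) = 1/2 <-> 1/2 = 1/2
!((!w -> w) <-> !(u && w)) = !1/2 = 1/2
!!((!w -> w) <-> !(u && w)) = !1/2 = 1/2
u <-> v = 1/2 <-> 1/2 = 1/2
w && (u <-> v) = 1/2 && 1/2 = 1/2
w <-> v = 1/2 <-> 1/2 = 1/2
(w <-> v) && v = 1/2 && 1/2 = 1/2
(w && (u <-> v)) -> ((w <-> v) && v) = 1/2 -> 1/2 = 1/2
v <-> w = 1/2 <-> 1/2 = 1/2
(v <-> w) <-> w = 1/2 <-> 1/2 = 1/2
u -> v = 1/2 -> 1/2 = 1/2
(u -> v) <-> w = 1/2 <-> 1/2 = 1/2
((v <-> w) <-> w) && ((u -> v) <-> w) = 1/2 && 1/2 = 1/2
((w && (u <-> v)) -> ((w <-> v) && v)) -> (((v <-> w) <-> w) && ((u -> v) <-> w)) = 1/2 -> 1/2 = 1/2
w -> u = 1/2 -> 1/2 = 1/2
u -> (w -> u) = 1/2 -> 1/2 = 1/2
u <-> v = 1/2 <-> 1/2 = 1/2
!u = !1/2 = 1/2
!u -> u = 1/2 -> 1/2 = 1/2
(u <-> v) <-> (!u -> u) = 1/2 <-> 1/2 = 1/2
(u -> (w -> u)) && ((u <-> v) <-> (!u -> u)) = 1/2 && 1/2 = 1/2
(((w && (u <-> v)) -> ((w <-> v) && v)) -> (((v <-> w) <-> w) && ((u -> v) <-> w))) <-> ((u -> (w -> u)) && ((u <-> v) <-> (!u -> u))) = 1/2 <-> 1/2 = 1/2
!!((!w -> w) <-> !(u && w)) && ((((w && (u <-> v)) -> ((w <-> v) && v)) -> (((v <-> w) <-> w) && ((u -> v) <-> w))) <-> ((u -> (w -> u)) && ((u <-> v) <-> (!u -> u)))) = 1/2 && 1/2 = 1/2

1/2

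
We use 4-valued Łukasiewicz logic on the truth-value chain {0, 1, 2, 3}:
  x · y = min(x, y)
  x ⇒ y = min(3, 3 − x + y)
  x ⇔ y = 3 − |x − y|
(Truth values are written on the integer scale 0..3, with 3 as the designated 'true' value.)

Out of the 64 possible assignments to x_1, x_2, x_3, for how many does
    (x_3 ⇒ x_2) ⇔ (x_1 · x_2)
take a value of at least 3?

value 3: 13 assignments (counts)
value 2: 19 assignments
value 1: 19 assignments
value 0: 13 assignments
So 13 of the 64 assignments meet the threshold.

13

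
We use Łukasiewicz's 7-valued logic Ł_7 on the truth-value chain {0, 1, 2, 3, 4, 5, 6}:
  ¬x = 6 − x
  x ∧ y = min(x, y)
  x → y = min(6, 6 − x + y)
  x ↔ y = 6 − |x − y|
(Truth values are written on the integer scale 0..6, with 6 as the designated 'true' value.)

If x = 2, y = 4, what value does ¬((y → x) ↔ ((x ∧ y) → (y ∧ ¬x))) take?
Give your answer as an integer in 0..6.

2

y → x = 4 → 2 = 4
x ∧ y = 2 ∧ 4 = 2
¬x = ¬2 = 4
y ∧ ¬x = 4 ∧ 4 = 4
(x ∧ y) → (y ∧ ¬x) = 2 → 4 = 6
(y → x) ↔ ((x ∧ y) → (y ∧ ¬x)) = 4 ↔ 6 = 4
¬((y → x) ↔ ((x ∧ y) → (y ∧ ¬x))) = ¬4 = 2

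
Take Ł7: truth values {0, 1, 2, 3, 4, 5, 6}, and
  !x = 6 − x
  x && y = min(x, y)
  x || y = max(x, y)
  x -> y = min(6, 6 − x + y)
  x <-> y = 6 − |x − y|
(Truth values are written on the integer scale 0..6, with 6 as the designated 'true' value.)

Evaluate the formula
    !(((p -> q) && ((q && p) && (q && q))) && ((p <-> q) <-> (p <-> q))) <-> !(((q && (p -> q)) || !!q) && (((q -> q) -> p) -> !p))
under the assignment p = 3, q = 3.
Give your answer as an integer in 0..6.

p -> q = 3 -> 3 = 6
q && p = 3 && 3 = 3
q && q = 3 && 3 = 3
(q && p) && (q && q) = 3 && 3 = 3
(p -> q) && ((q && p) && (q && q)) = 6 && 3 = 3
p <-> q = 3 <-> 3 = 6
p <-> q = 3 <-> 3 = 6
(p <-> q) <-> (p <-> q) = 6 <-> 6 = 6
((p -> q) && ((q && p) && (q && q))) && ((p <-> q) <-> (p <-> q)) = 3 && 6 = 3
!(((p -> q) && ((q && p) && (q && q))) && ((p <-> q) <-> (p <-> q))) = !3 = 3
p -> q = 3 -> 3 = 6
q && (p -> q) = 3 && 6 = 3
!q = !3 = 3
!!q = !3 = 3
(q && (p -> q)) || !!q = 3 || 3 = 3
q -> q = 3 -> 3 = 6
(q -> q) -> p = 6 -> 3 = 3
!p = !3 = 3
((q -> q) -> p) -> !p = 3 -> 3 = 6
((q && (p -> q)) || !!q) && (((q -> q) -> p) -> !p) = 3 && 6 = 3
!(((q && (p -> q)) || !!q) && (((q -> q) -> p) -> !p)) = !3 = 3
!(((p -> q) && ((q && p) && (q && q))) && ((p <-> q) <-> (p <-> q))) <-> !(((q && (p -> q)) || !!q) && (((q -> q) -> p) -> !p)) = 3 <-> 3 = 6

6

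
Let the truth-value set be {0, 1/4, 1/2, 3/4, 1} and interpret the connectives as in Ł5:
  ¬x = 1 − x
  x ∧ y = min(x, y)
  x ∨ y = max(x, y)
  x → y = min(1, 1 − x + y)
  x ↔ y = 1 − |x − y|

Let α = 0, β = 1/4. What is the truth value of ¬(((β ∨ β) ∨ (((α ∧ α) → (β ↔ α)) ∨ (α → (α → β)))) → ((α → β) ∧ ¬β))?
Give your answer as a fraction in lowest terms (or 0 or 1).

1/4

β ∨ β = 1/4 ∨ 1/4 = 1/4
α ∧ α = 0 ∧ 0 = 0
β ↔ α = 1/4 ↔ 0 = 3/4
(α ∧ α) → (β ↔ α) = 0 → 3/4 = 1
α → β = 0 → 1/4 = 1
α → (α → β) = 0 → 1 = 1
((α ∧ α) → (β ↔ α)) ∨ (α → (α → β)) = 1 ∨ 1 = 1
(β ∨ β) ∨ (((α ∧ α) → (β ↔ α)) ∨ (α → (α → β))) = 1/4 ∨ 1 = 1
α → β = 0 → 1/4 = 1
¬β = ¬1/4 = 3/4
(α → β) ∧ ¬β = 1 ∧ 3/4 = 3/4
((β ∨ β) ∨ (((α ∧ α) → (β ↔ α)) ∨ (α → (α → β)))) → ((α → β) ∧ ¬β) = 1 → 3/4 = 3/4
¬(((β ∨ β) ∨ (((α ∧ α) → (β ↔ α)) ∨ (α → (α → β)))) → ((α → β) ∧ ¬β)) = ¬3/4 = 1/4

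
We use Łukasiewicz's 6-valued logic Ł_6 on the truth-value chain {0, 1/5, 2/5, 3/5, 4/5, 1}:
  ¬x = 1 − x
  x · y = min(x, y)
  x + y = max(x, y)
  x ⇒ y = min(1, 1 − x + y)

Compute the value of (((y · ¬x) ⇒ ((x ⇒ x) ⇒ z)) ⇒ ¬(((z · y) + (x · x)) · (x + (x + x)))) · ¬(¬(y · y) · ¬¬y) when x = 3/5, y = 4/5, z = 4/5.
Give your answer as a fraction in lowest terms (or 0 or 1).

2/5

¬x = ¬3/5 = 2/5
y · ¬x = 4/5 · 2/5 = 2/5
x ⇒ x = 3/5 ⇒ 3/5 = 1
(x ⇒ x) ⇒ z = 1 ⇒ 4/5 = 4/5
(y · ¬x) ⇒ ((x ⇒ x) ⇒ z) = 2/5 ⇒ 4/5 = 1
z · y = 4/5 · 4/5 = 4/5
x · x = 3/5 · 3/5 = 3/5
(z · y) + (x · x) = 4/5 + 3/5 = 4/5
x + x = 3/5 + 3/5 = 3/5
x + (x + x) = 3/5 + 3/5 = 3/5
((z · y) + (x · x)) · (x + (x + x)) = 4/5 · 3/5 = 3/5
¬(((z · y) + (x · x)) · (x + (x + x))) = ¬3/5 = 2/5
((y · ¬x) ⇒ ((x ⇒ x) ⇒ z)) ⇒ ¬(((z · y) + (x · x)) · (x + (x + x))) = 1 ⇒ 2/5 = 2/5
y · y = 4/5 · 4/5 = 4/5
¬(y · y) = ¬4/5 = 1/5
¬y = ¬4/5 = 1/5
¬¬y = ¬1/5 = 4/5
¬(y · y) · ¬¬y = 1/5 · 4/5 = 1/5
¬(¬(y · y) · ¬¬y) = ¬1/5 = 4/5
(((y · ¬x) ⇒ ((x ⇒ x) ⇒ z)) ⇒ ¬(((z · y) + (x · x)) · (x + (x + x)))) · ¬(¬(y · y) · ¬¬y) = 2/5 · 4/5 = 2/5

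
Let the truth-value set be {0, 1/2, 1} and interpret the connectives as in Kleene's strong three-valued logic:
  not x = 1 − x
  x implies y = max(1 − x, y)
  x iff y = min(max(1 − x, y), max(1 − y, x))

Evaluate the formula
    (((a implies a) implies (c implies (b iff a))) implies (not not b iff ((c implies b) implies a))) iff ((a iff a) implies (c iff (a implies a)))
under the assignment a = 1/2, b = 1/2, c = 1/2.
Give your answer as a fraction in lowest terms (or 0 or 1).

1/2

a implies a = 1/2 implies 1/2 = 1/2
b iff a = 1/2 iff 1/2 = 1/2
c implies (b iff a) = 1/2 implies 1/2 = 1/2
(a implies a) implies (c implies (b iff a)) = 1/2 implies 1/2 = 1/2
not b = not 1/2 = 1/2
not not b = not 1/2 = 1/2
c implies b = 1/2 implies 1/2 = 1/2
(c implies b) implies a = 1/2 implies 1/2 = 1/2
not not b iff ((c implies b) implies a) = 1/2 iff 1/2 = 1/2
((a implies a) implies (c implies (b iff a))) implies (not not b iff ((c implies b) implies a)) = 1/2 implies 1/2 = 1/2
a iff a = 1/2 iff 1/2 = 1/2
a implies a = 1/2 implies 1/2 = 1/2
c iff (a implies a) = 1/2 iff 1/2 = 1/2
(a iff a) implies (c iff (a implies a)) = 1/2 implies 1/2 = 1/2
(((a implies a) implies (c implies (b iff a))) implies (not not b iff ((c implies b) implies a))) iff ((a iff a) implies (c iff (a implies a))) = 1/2 iff 1/2 = 1/2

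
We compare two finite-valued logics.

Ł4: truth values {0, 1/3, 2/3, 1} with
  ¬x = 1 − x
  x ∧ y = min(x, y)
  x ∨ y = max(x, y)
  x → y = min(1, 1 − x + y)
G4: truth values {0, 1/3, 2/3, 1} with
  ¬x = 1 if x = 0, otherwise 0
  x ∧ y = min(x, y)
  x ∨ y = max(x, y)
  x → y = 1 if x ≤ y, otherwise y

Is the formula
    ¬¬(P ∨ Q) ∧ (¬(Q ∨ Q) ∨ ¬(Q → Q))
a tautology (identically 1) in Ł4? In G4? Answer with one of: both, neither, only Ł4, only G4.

neither

In Ł4: at P = 0, Q = 0 the value is 0 — not a tautology.
In G4: at P = 0, Q = 0 the value is 0 — not a tautology.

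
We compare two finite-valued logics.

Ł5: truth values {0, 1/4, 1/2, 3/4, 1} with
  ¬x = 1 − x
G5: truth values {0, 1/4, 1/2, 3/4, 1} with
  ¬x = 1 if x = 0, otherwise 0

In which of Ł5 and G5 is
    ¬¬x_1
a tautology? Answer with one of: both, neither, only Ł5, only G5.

In Ł5: at x_1 = 0 the value is 0 — not a tautology.
In G5: at x_1 = 0 the value is 0 — not a tautology.

neither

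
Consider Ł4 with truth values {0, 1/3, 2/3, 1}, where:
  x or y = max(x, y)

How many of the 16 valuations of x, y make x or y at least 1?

7

x = 0, y = 0 ↦ 0  <
x = 0, y = 1/3 ↦ 1/3  <
x = 0, y = 2/3 ↦ 2/3  <
x = 0, y = 1 ↦ 1  ≥
x = 1/3, y = 0 ↦ 1/3  <
x = 1/3, y = 1/3 ↦ 1/3  <
x = 1/3, y = 2/3 ↦ 2/3  <
x = 1/3, y = 1 ↦ 1  ≥
x = 2/3, y = 0 ↦ 2/3  <
x = 2/3, y = 1/3 ↦ 2/3  <
x = 2/3, y = 2/3 ↦ 2/3  <
x = 2/3, y = 1 ↦ 1  ≥
x = 1, y = 0 ↦ 1  ≥
x = 1, y = 1/3 ↦ 1  ≥
x = 1, y = 2/3 ↦ 1  ≥
x = 1, y = 1 ↦ 1  ≥
So 7 of the 16 assignments meet the threshold.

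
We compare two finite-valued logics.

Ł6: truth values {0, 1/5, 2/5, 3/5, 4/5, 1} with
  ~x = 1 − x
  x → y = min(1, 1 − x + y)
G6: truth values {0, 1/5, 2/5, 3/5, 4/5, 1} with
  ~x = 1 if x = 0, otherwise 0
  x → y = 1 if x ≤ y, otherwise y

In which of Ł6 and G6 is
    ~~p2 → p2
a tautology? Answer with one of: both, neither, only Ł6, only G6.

only Ł6

In Ł6: every assignment gives 1 — tautology.
In G6: at p2 = 1/5 the value is 1/5 — not a tautology.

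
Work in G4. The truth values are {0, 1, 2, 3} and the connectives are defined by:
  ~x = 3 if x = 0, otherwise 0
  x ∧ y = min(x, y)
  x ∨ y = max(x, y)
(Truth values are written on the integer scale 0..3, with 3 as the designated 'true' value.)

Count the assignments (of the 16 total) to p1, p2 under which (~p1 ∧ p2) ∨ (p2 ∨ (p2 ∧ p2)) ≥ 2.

8

p1 = 0, p2 = 0 ↦ 0  <
p1 = 0, p2 = 1 ↦ 1  <
p1 = 0, p2 = 2 ↦ 2  ≥
p1 = 0, p2 = 3 ↦ 3  ≥
p1 = 1, p2 = 0 ↦ 0  <
p1 = 1, p2 = 1 ↦ 1  <
p1 = 1, p2 = 2 ↦ 2  ≥
p1 = 1, p2 = 3 ↦ 3  ≥
p1 = 2, p2 = 0 ↦ 0  <
p1 = 2, p2 = 1 ↦ 1  <
p1 = 2, p2 = 2 ↦ 2  ≥
p1 = 2, p2 = 3 ↦ 3  ≥
p1 = 3, p2 = 0 ↦ 0  <
p1 = 3, p2 = 1 ↦ 1  <
p1 = 3, p2 = 2 ↦ 2  ≥
p1 = 3, p2 = 3 ↦ 3  ≥
So 8 of the 16 assignments meet the threshold.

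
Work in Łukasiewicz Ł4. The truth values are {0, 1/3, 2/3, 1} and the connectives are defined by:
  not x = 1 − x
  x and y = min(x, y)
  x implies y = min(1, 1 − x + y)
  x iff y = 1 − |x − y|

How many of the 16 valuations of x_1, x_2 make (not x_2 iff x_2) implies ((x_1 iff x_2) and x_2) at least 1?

x_1 = 0, x_2 = 0 ↦ 1  ≥
x_1 = 0, x_2 = 1/3 ↦ 2/3  <
x_1 = 0, x_2 = 2/3 ↦ 2/3  <
x_1 = 0, x_2 = 1 ↦ 1  ≥
x_1 = 1/3, x_2 = 0 ↦ 1  ≥
x_1 = 1/3, x_2 = 1/3 ↦ 2/3  <
x_1 = 1/3, x_2 = 2/3 ↦ 1  ≥
x_1 = 1/3, x_2 = 1 ↦ 1  ≥
x_1 = 2/3, x_2 = 0 ↦ 1  ≥
x_1 = 2/3, x_2 = 1/3 ↦ 2/3  <
x_1 = 2/3, x_2 = 2/3 ↦ 1  ≥
x_1 = 2/3, x_2 = 1 ↦ 1  ≥
x_1 = 1, x_2 = 0 ↦ 1  ≥
x_1 = 1, x_2 = 1/3 ↦ 2/3  <
x_1 = 1, x_2 = 2/3 ↦ 1  ≥
x_1 = 1, x_2 = 1 ↦ 1  ≥
So 11 of the 16 assignments meet the threshold.

11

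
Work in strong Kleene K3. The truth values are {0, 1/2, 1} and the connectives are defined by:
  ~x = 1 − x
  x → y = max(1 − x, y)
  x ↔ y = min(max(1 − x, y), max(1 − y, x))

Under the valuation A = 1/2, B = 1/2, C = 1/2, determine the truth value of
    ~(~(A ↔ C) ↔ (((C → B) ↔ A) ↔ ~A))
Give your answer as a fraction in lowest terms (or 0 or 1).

A ↔ C = 1/2 ↔ 1/2 = 1/2
~(A ↔ C) = ~1/2 = 1/2
C → B = 1/2 → 1/2 = 1/2
(C → B) ↔ A = 1/2 ↔ 1/2 = 1/2
~A = ~1/2 = 1/2
((C → B) ↔ A) ↔ ~A = 1/2 ↔ 1/2 = 1/2
~(A ↔ C) ↔ (((C → B) ↔ A) ↔ ~A) = 1/2 ↔ 1/2 = 1/2
~(~(A ↔ C) ↔ (((C → B) ↔ A) ↔ ~A)) = ~1/2 = 1/2

1/2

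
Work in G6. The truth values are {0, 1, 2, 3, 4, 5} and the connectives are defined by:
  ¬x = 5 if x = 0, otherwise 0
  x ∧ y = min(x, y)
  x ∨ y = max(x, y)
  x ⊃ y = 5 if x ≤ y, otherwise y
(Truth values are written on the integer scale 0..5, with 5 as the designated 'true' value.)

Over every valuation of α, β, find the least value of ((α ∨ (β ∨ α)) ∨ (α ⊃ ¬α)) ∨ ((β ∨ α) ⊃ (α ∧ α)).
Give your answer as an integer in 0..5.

Take α = 1, β = 2:
β ∨ α = 2 ∨ 1 = 2
α ∨ (β ∨ α) = 1 ∨ 2 = 2
¬α = ¬1 = 0
α ⊃ ¬α = 1 ⊃ 0 = 0
(α ∨ (β ∨ α)) ∨ (α ⊃ ¬α) = 2 ∨ 0 = 2
β ∨ α = 2 ∨ 1 = 2
α ∧ α = 1 ∧ 1 = 1
(β ∨ α) ⊃ (α ∧ α) = 2 ⊃ 1 = 1
((α ∨ (β ∨ α)) ∨ (α ⊃ ¬α)) ∨ ((β ∨ α) ⊃ (α ∧ α)) = 2 ∨ 1 = 2
No assignment yields a value below 2, so this is the minimum.

2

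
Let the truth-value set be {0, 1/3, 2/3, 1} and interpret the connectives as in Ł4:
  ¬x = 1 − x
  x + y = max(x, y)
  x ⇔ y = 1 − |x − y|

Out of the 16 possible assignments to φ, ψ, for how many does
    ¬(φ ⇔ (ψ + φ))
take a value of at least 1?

1

φ = 0, ψ = 0 ↦ 0  <
φ = 0, ψ = 1/3 ↦ 1/3  <
φ = 0, ψ = 2/3 ↦ 2/3  <
φ = 0, ψ = 1 ↦ 1  ≥
φ = 1/3, ψ = 0 ↦ 0  <
φ = 1/3, ψ = 1/3 ↦ 0  <
φ = 1/3, ψ = 2/3 ↦ 1/3  <
φ = 1/3, ψ = 1 ↦ 2/3  <
φ = 2/3, ψ = 0 ↦ 0  <
φ = 2/3, ψ = 1/3 ↦ 0  <
φ = 2/3, ψ = 2/3 ↦ 0  <
φ = 2/3, ψ = 1 ↦ 1/3  <
φ = 1, ψ = 0 ↦ 0  <
φ = 1, ψ = 1/3 ↦ 0  <
φ = 1, ψ = 2/3 ↦ 0  <
φ = 1, ψ = 1 ↦ 0  <
So 1 of the 16 assignments meets the threshold.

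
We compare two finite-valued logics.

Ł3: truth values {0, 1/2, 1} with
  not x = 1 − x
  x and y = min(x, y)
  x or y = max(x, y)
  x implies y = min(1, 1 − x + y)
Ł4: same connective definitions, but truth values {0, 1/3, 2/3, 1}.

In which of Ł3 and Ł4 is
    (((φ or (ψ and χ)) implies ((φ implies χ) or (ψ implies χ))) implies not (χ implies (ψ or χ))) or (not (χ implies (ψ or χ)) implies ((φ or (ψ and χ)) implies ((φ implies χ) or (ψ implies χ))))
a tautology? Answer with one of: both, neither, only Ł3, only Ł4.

both

In Ł3: every assignment gives 1 — tautology.
In Ł4: every assignment gives 1 — tautology.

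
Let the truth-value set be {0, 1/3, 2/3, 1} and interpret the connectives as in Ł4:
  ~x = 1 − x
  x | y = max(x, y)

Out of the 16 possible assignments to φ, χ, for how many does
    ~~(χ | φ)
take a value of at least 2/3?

12

φ = 0, χ = 0 ↦ 0  <
φ = 0, χ = 1/3 ↦ 1/3  <
φ = 0, χ = 2/3 ↦ 2/3  ≥
φ = 0, χ = 1 ↦ 1  ≥
φ = 1/3, χ = 0 ↦ 1/3  <
φ = 1/3, χ = 1/3 ↦ 1/3  <
φ = 1/3, χ = 2/3 ↦ 2/3  ≥
φ = 1/3, χ = 1 ↦ 1  ≥
φ = 2/3, χ = 0 ↦ 2/3  ≥
φ = 2/3, χ = 1/3 ↦ 2/3  ≥
φ = 2/3, χ = 2/3 ↦ 2/3  ≥
φ = 2/3, χ = 1 ↦ 1  ≥
φ = 1, χ = 0 ↦ 1  ≥
φ = 1, χ = 1/3 ↦ 1  ≥
φ = 1, χ = 2/3 ↦ 1  ≥
φ = 1, χ = 1 ↦ 1  ≥
So 12 of the 16 assignments meet the threshold.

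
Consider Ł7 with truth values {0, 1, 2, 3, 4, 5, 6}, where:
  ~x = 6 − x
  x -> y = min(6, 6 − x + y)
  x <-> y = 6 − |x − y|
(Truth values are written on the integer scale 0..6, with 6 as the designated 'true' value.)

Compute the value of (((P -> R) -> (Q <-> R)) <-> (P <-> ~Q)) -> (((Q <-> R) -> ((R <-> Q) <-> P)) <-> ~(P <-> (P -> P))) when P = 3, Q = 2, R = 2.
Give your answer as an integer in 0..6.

P -> R = 3 -> 2 = 5
Q <-> R = 2 <-> 2 = 6
(P -> R) -> (Q <-> R) = 5 -> 6 = 6
~Q = ~2 = 4
P <-> ~Q = 3 <-> 4 = 5
((P -> R) -> (Q <-> R)) <-> (P <-> ~Q) = 6 <-> 5 = 5
Q <-> R = 2 <-> 2 = 6
R <-> Q = 2 <-> 2 = 6
(R <-> Q) <-> P = 6 <-> 3 = 3
(Q <-> R) -> ((R <-> Q) <-> P) = 6 -> 3 = 3
P -> P = 3 -> 3 = 6
P <-> (P -> P) = 3 <-> 6 = 3
~(P <-> (P -> P)) = ~3 = 3
((Q <-> R) -> ((R <-> Q) <-> P)) <-> ~(P <-> (P -> P)) = 3 <-> 3 = 6
(((P -> R) -> (Q <-> R)) <-> (P <-> ~Q)) -> (((Q <-> R) -> ((R <-> Q) <-> P)) <-> ~(P <-> (P -> P))) = 5 -> 6 = 6

6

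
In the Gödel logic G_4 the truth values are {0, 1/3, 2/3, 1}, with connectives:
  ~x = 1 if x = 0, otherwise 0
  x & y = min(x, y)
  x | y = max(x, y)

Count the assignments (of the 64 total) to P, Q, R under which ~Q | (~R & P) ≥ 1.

value 1: 19 assignments (counts)
value 2/3: 3 assignments
value 1/3: 3 assignments
value 0: 39 assignments
So 19 of the 64 assignments meet the threshold.

19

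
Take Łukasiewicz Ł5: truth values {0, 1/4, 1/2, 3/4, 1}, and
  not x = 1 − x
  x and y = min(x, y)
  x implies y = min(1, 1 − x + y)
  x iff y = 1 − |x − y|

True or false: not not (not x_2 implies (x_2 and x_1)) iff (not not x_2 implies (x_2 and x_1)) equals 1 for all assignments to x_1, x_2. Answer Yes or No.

Counterexample: take x_1 = 0, x_2 = 0.
not x_2 = not 0 = 1
x_2 and x_1 = 0 and 0 = 0
not x_2 implies (x_2 and x_1) = 1 implies 0 = 0
not (not x_2 implies (x_2 and x_1)) = not 0 = 1
not not (not x_2 implies (x_2 and x_1)) = not 1 = 0
not x_2 = not 0 = 1
not not x_2 = not 1 = 0
x_2 and x_1 = 0 and 0 = 0
not not x_2 implies (x_2 and x_1) = 0 implies 0 = 1
not not (not x_2 implies (x_2 and x_1)) iff (not not x_2 implies (x_2 and x_1)) = 0 iff 1 = 0
This gives 0 ≠ 1.

No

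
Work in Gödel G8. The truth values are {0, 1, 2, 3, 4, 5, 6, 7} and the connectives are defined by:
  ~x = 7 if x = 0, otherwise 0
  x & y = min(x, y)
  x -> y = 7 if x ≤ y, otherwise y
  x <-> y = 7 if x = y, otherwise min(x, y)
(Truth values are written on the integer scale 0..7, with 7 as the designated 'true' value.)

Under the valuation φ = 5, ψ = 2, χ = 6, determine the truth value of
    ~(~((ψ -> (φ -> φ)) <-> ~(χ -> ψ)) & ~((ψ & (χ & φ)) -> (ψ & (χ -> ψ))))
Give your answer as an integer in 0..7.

7

φ -> φ = 5 -> 5 = 7
ψ -> (φ -> φ) = 2 -> 7 = 7
χ -> ψ = 6 -> 2 = 2
~(χ -> ψ) = ~2 = 0
(ψ -> (φ -> φ)) <-> ~(χ -> ψ) = 7 <-> 0 = 0
~((ψ -> (φ -> φ)) <-> ~(χ -> ψ)) = ~0 = 7
χ & φ = 6 & 5 = 5
ψ & (χ & φ) = 2 & 5 = 2
χ -> ψ = 6 -> 2 = 2
ψ & (χ -> ψ) = 2 & 2 = 2
(ψ & (χ & φ)) -> (ψ & (χ -> ψ)) = 2 -> 2 = 7
~((ψ & (χ & φ)) -> (ψ & (χ -> ψ))) = ~7 = 0
~((ψ -> (φ -> φ)) <-> ~(χ -> ψ)) & ~((ψ & (χ & φ)) -> (ψ & (χ -> ψ))) = 7 & 0 = 0
~(~((ψ -> (φ -> φ)) <-> ~(χ -> ψ)) & ~((ψ & (χ & φ)) -> (ψ & (χ -> ψ)))) = ~0 = 7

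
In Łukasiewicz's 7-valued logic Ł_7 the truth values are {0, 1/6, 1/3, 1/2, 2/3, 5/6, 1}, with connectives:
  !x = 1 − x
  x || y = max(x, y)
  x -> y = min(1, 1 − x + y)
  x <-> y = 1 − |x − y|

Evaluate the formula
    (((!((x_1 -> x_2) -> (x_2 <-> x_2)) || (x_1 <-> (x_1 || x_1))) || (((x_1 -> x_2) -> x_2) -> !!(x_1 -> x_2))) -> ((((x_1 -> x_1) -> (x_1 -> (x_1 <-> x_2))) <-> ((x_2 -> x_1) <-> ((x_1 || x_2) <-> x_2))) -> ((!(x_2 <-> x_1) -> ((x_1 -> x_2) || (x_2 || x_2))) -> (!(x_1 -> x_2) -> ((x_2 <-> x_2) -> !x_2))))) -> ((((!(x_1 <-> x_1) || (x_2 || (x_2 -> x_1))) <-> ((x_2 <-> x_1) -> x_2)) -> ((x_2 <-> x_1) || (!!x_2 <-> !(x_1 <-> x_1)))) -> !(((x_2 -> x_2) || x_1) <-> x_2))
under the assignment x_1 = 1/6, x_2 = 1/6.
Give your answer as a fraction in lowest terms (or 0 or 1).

5/6

x_1 -> x_2 = 1/6 -> 1/6 = 1
x_2 <-> x_2 = 1/6 <-> 1/6 = 1
(x_1 -> x_2) -> (x_2 <-> x_2) = 1 -> 1 = 1
!((x_1 -> x_2) -> (x_2 <-> x_2)) = !1 = 0
x_1 || x_1 = 1/6 || 1/6 = 1/6
x_1 <-> (x_1 || x_1) = 1/6 <-> 1/6 = 1
!((x_1 -> x_2) -> (x_2 <-> x_2)) || (x_1 <-> (x_1 || x_1)) = 0 || 1 = 1
x_1 -> x_2 = 1/6 -> 1/6 = 1
(x_1 -> x_2) -> x_2 = 1 -> 1/6 = 1/6
x_1 -> x_2 = 1/6 -> 1/6 = 1
!(x_1 -> x_2) = !1 = 0
!!(x_1 -> x_2) = !0 = 1
((x_1 -> x_2) -> x_2) -> !!(x_1 -> x_2) = 1/6 -> 1 = 1
(!((x_1 -> x_2) -> (x_2 <-> x_2)) || (x_1 <-> (x_1 || x_1))) || (((x_1 -> x_2) -> x_2) -> !!(x_1 -> x_2)) = 1 || 1 = 1
x_1 -> x_1 = 1/6 -> 1/6 = 1
x_1 <-> x_2 = 1/6 <-> 1/6 = 1
x_1 -> (x_1 <-> x_2) = 1/6 -> 1 = 1
(x_1 -> x_1) -> (x_1 -> (x_1 <-> x_2)) = 1 -> 1 = 1
x_2 -> x_1 = 1/6 -> 1/6 = 1
x_1 || x_2 = 1/6 || 1/6 = 1/6
(x_1 || x_2) <-> x_2 = 1/6 <-> 1/6 = 1
(x_2 -> x_1) <-> ((x_1 || x_2) <-> x_2) = 1 <-> 1 = 1
((x_1 -> x_1) -> (x_1 -> (x_1 <-> x_2))) <-> ((x_2 -> x_1) <-> ((x_1 || x_2) <-> x_2)) = 1 <-> 1 = 1
x_2 <-> x_1 = 1/6 <-> 1/6 = 1
!(x_2 <-> x_1) = !1 = 0
x_1 -> x_2 = 1/6 -> 1/6 = 1
x_2 || x_2 = 1/6 || 1/6 = 1/6
(x_1 -> x_2) || (x_2 || x_2) = 1 || 1/6 = 1
!(x_2 <-> x_1) -> ((x_1 -> x_2) || (x_2 || x_2)) = 0 -> 1 = 1
x_1 -> x_2 = 1/6 -> 1/6 = 1
!(x_1 -> x_2) = !1 = 0
x_2 <-> x_2 = 1/6 <-> 1/6 = 1
!x_2 = !1/6 = 5/6
(x_2 <-> x_2) -> !x_2 = 1 -> 5/6 = 5/6
!(x_1 -> x_2) -> ((x_2 <-> x_2) -> !x_2) = 0 -> 5/6 = 1
(!(x_2 <-> x_1) -> ((x_1 -> x_2) || (x_2 || x_2))) -> (!(x_1 -> x_2) -> ((x_2 <-> x_2) -> !x_2)) = 1 -> 1 = 1
(((x_1 -> x_1) -> (x_1 -> (x_1 <-> x_2))) <-> ((x_2 -> x_1) <-> ((x_1 || x_2) <-> x_2))) -> ((!(x_2 <-> x_1) -> ((x_1 -> x_2) || (x_2 || x_2))) -> (!(x_1 -> x_2) -> ((x_2 <-> x_2) -> !x_2))) = 1 -> 1 = 1
((!((x_1 -> x_2) -> (x_2 <-> x_2)) || (x_1 <-> (x_1 || x_1))) || (((x_1 -> x_2) -> x_2) -> !!(x_1 -> x_2))) -> ((((x_1 -> x_1) -> (x_1 -> (x_1 <-> x_2))) <-> ((x_2 -> x_1) <-> ((x_1 || x_2) <-> x_2))) -> ((!(x_2 <-> x_1) -> ((x_1 -> x_2) || (x_2 || x_2))) -> (!(x_1 -> x_2) -> ((x_2 <-> x_2) -> !x_2)))) = 1 -> 1 = 1
x_1 <-> x_1 = 1/6 <-> 1/6 = 1
!(x_1 <-> x_1) = !1 = 0
x_2 -> x_1 = 1/6 -> 1/6 = 1
x_2 || (x_2 -> x_1) = 1/6 || 1 = 1
!(x_1 <-> x_1) || (x_2 || (x_2 -> x_1)) = 0 || 1 = 1
x_2 <-> x_1 = 1/6 <-> 1/6 = 1
(x_2 <-> x_1) -> x_2 = 1 -> 1/6 = 1/6
(!(x_1 <-> x_1) || (x_2 || (x_2 -> x_1))) <-> ((x_2 <-> x_1) -> x_2) = 1 <-> 1/6 = 1/6
x_2 <-> x_1 = 1/6 <-> 1/6 = 1
!x_2 = !1/6 = 5/6
!!x_2 = !5/6 = 1/6
x_1 <-> x_1 = 1/6 <-> 1/6 = 1
!(x_1 <-> x_1) = !1 = 0
!!x_2 <-> !(x_1 <-> x_1) = 1/6 <-> 0 = 5/6
(x_2 <-> x_1) || (!!x_2 <-> !(x_1 <-> x_1)) = 1 || 5/6 = 1
((!(x_1 <-> x_1) || (x_2 || (x_2 -> x_1))) <-> ((x_2 <-> x_1) -> x_2)) -> ((x_2 <-> x_1) || (!!x_2 <-> !(x_1 <-> x_1))) = 1/6 -> 1 = 1
x_2 -> x_2 = 1/6 -> 1/6 = 1
(x_2 -> x_2) || x_1 = 1 || 1/6 = 1
((x_2 -> x_2) || x_1) <-> x_2 = 1 <-> 1/6 = 1/6
!(((x_2 -> x_2) || x_1) <-> x_2) = !1/6 = 5/6
(((!(x_1 <-> x_1) || (x_2 || (x_2 -> x_1))) <-> ((x_2 <-> x_1) -> x_2)) -> ((x_2 <-> x_1) || (!!x_2 <-> !(x_1 <-> x_1)))) -> !(((x_2 -> x_2) || x_1) <-> x_2) = 1 -> 5/6 = 5/6
(((!((x_1 -> x_2) -> (x_2 <-> x_2)) || (x_1 <-> (x_1 || x_1))) || (((x_1 -> x_2) -> x_2) -> !!(x_1 -> x_2))) -> ((((x_1 -> x_1) -> (x_1 -> (x_1 <-> x_2))) <-> ((x_2 -> x_1) <-> ((x_1 || x_2) <-> x_2))) -> ((!(x_2 <-> x_1) -> ((x_1 -> x_2) || (x_2 || x_2))) -> (!(x_1 -> x_2) -> ((x_2 <-> x_2) -> !x_2))))) -> ((((!(x_1 <-> x_1) || (x_2 || (x_2 -> x_1))) <-> ((x_2 <-> x_1) -> x_2)) -> ((x_2 <-> x_1) || (!!x_2 <-> !(x_1 <-> x_1)))) -> !(((x_2 -> x_2) || x_1) <-> x_2)) = 1 -> 5/6 = 5/6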